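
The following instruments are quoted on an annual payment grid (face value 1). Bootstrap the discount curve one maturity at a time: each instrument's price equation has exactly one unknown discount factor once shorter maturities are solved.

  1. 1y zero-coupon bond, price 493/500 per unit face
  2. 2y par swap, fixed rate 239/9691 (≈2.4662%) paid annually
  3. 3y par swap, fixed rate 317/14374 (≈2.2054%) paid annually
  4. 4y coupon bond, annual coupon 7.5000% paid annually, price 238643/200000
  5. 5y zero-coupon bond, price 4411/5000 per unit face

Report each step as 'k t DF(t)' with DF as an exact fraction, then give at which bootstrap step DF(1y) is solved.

1 1 493/500
2 2 4761/5000
3 3 4683/5000
4 4 4547/5000
5 5 4411/5000
DF(1y) is solved at step 1

step 1 [1y] zero: DF = P = 493/500 ≈ 0.986000
step 2 [2y] swap r/1=239/9691: DF=(1 − 239/9691·(0.986000))/(1+239/9691) = 4761/5000 ≈ 0.952200
step 3 [3y] swap r/1=317/14374: DF=(1 − 317/14374·(0.986000+0.952200))/(1+317/14374) = 4683/5000 ≈ 0.936600
step 4 [4y] bond c/1=3/40: DF=(238643/200000 − 3/40·(0.986000+0.952200+0.936600))/(1+3/40) = 4547/5000 ≈ 0.909400
step 5 [5y] zero: DF = P = 4411/5000 ≈ 0.882200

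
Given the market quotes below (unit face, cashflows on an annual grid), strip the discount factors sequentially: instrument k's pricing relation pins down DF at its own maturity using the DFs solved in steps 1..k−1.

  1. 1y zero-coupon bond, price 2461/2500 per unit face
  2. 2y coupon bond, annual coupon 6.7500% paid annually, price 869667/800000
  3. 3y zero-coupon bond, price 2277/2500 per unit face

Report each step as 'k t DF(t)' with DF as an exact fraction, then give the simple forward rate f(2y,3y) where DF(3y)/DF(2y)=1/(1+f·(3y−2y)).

step 1 [1y] zero: DF = P = 2461/2500 ≈ 0.984400
step 2 [2y] bond c/1=27/400: DF=(869667/800000 − 27/400·(0.984400))/(1+27/400) = 9561/10000 ≈ 0.956100
step 3 [3y] zero: DF = P = 2277/2500 ≈ 0.910800

1 1 2461/2500
2 2 9561/10000
3 3 2277/2500
f(2y,3y) = ((9561/10000)/(2277/2500) − 1)/(1) = 151/3036 ≈ 4.9736%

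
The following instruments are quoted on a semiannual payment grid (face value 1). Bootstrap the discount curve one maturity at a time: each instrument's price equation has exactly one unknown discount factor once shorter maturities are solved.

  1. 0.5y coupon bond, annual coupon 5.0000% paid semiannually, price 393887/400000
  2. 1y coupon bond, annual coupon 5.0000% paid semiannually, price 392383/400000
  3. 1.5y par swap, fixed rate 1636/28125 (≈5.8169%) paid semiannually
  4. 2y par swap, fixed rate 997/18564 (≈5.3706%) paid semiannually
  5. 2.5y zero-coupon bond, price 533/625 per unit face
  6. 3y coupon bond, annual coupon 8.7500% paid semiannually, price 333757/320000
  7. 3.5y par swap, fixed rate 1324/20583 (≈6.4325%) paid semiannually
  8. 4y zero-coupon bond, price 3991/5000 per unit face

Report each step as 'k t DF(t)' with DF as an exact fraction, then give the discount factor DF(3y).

1 1/2 9607/10000
2 1 1167/1250
3 3/2 4591/5000
4 2 9003/10000
5 5/2 533/625
6 3 8079/10000
7 7/2 4007/5000
8 4 3991/5000
DF(3y) = 8079/10000 ≈ 0.807900

step 1 [0.5y] bond c/2=1/40: DF=(393887/400000 − 1/40·(0))/(1+1/40) = 9607/10000 ≈ 0.960700
step 2 [1y] bond c/2=1/40: DF=(392383/400000 − 1/40·(0.960700))/(1+1/40) = 1167/1250 ≈ 0.933600
step 3 [1.5y] swap r/2=818/28125: DF=(1 − 818/28125·(0.960700+0.933600))/(1+818/28125) = 4591/5000 ≈ 0.918200
step 4 [2y] swap r/2=997/37128: DF=(1 − 997/37128·(0.960700+0.933600+0.918200))/(1+997/37128) = 9003/10000 ≈ 0.900300
step 5 [2.5y] zero: DF = P = 533/625 ≈ 0.852800
step 6 [3y] bond c/2=7/160: DF=(333757/320000 − 7/160·(0.960700+0.933600+0.918200+0.900300+0.852800))/(1+7/160) = 8079/10000 ≈ 0.807900
step 7 [3.5y] swap r/2=662/20583: DF=(1 − 662/20583·(0.960700+0.933600+0.918200+0.900300+0.852800+0.807900))/(1+662/20583) = 4007/5000 ≈ 0.801400
step 8 [4y] zero: DF = P = 3991/5000 ≈ 0.798200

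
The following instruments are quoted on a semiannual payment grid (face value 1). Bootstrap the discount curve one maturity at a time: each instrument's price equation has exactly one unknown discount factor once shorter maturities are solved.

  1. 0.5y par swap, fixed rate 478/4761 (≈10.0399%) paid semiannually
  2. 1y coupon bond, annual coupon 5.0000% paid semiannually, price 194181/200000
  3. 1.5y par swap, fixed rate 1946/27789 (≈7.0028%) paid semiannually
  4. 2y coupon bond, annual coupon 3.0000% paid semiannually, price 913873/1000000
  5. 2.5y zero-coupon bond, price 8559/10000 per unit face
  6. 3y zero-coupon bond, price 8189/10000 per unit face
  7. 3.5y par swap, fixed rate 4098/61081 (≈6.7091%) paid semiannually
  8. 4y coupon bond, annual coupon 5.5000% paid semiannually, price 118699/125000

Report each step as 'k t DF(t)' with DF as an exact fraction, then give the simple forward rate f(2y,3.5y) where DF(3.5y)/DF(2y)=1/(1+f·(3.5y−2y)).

step 1 [0.5y] swap r/2=239/4761: DF=(1 − 239/4761·(0))/(1+239/4761) = 4761/5000 ≈ 0.952200
step 2 [1y] bond c/2=1/40: DF=(194181/200000 − 1/40·(0.952200))/(1+1/40) = 231/250 ≈ 0.924000
step 3 [1.5y] swap r/2=973/27789: DF=(1 − 973/27789·(0.952200+0.924000))/(1+973/27789) = 9027/10000 ≈ 0.902700
step 4 [2y] bond c/2=3/200: DF=(913873/1000000 − 3/200·(0.952200+0.924000+0.902700))/(1+3/200) = 8593/10000 ≈ 0.859300
step 5 [2.5y] zero: DF = P = 8559/10000 ≈ 0.855900
step 6 [3y] zero: DF = P = 8189/10000 ≈ 0.818900
step 7 [3.5y] swap r/2=2049/61081: DF=(1 − 2049/61081·(0.952200+0.924000+0.902700+0.859300+0.855900+0.818900))/(1+2049/61081) = 7951/10000 ≈ 0.795100
step 8 [4y] bond c/2=11/400: DF=(118699/125000 − 11/400·(0.952200+0.924000+0.902700+0.859300+0.855900+0.818900+0.795100))/(1+11/400) = 7607/10000 ≈ 0.760700

1 1/2 4761/5000
2 1 231/250
3 3/2 9027/10000
4 2 8593/10000
5 5/2 8559/10000
6 3 8189/10000
7 7/2 7951/10000
8 4 7607/10000
f(2y,3.5y) = ((8593/10000)/(7951/10000) − 1)/(3/2) = 428/7951 ≈ 5.3830%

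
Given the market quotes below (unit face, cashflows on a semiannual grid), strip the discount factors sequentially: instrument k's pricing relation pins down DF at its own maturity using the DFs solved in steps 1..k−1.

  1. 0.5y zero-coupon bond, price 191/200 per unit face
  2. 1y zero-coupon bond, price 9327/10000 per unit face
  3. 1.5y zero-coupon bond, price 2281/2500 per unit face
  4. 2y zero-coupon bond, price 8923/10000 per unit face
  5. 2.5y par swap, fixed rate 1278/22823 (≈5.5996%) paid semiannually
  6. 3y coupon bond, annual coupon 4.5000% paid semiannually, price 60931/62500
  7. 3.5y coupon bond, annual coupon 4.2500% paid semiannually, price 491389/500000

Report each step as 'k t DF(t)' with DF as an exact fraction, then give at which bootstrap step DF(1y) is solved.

1 1/2 191/200
2 1 9327/10000
3 3/2 2281/2500
4 2 8923/10000
5 5/2 4361/5000
6 3 853/1000
7 7/2 531/625
DF(1y) is solved at step 2

step 1 [0.5y] zero: DF = P = 191/200 ≈ 0.955000
step 2 [1y] zero: DF = P = 9327/10000 ≈ 0.932700
step 3 [1.5y] zero: DF = P = 2281/2500 ≈ 0.912400
step 4 [2y] zero: DF = P = 8923/10000 ≈ 0.892300
step 5 [2.5y] swap r/2=639/22823: DF=(1 − 639/22823·(0.955000+0.932700+0.912400+0.892300))/(1+639/22823) = 4361/5000 ≈ 0.872200
step 6 [3y] bond c/2=9/400: DF=(60931/62500 − 9/400·(0.955000+0.932700+0.912400+0.892300+0.872200))/(1+9/400) = 853/1000 ≈ 0.853000
step 7 [3.5y] bond c/2=17/800: DF=(491389/500000 − 17/800·(0.955000+0.932700+0.912400+0.892300+0.872200+0.853000))/(1+17/800) = 531/625 ≈ 0.849600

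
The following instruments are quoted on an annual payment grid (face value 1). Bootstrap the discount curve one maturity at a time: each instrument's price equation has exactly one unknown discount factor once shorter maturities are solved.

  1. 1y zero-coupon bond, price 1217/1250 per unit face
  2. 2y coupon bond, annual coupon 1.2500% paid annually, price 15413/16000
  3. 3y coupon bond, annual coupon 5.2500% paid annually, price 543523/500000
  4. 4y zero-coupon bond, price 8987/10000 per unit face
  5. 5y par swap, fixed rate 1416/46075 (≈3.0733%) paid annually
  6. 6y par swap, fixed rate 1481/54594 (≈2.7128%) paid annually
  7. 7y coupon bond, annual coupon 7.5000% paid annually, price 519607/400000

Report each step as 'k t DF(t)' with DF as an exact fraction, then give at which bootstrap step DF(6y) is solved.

1 1 1217/1250
2 2 4697/5000
3 3 4687/5000
4 4 8987/10000
5 5 1073/1250
6 6 8519/10000
7 7 331/400
DF(6y) is solved at step 6

step 1 [1y] zero: DF = P = 1217/1250 ≈ 0.973600
step 2 [2y] bond c/1=1/80: DF=(15413/16000 − 1/80·(0.973600))/(1+1/80) = 4697/5000 ≈ 0.939400
step 3 [3y] bond c/1=21/400: DF=(543523/500000 − 21/400·(0.973600+0.939400))/(1+21/400) = 4687/5000 ≈ 0.937400
step 4 [4y] zero: DF = P = 8987/10000 ≈ 0.898700
step 5 [5y] swap r/1=1416/46075: DF=(1 − 1416/46075·(0.973600+0.939400+0.937400+0.898700))/(1+1416/46075) = 1073/1250 ≈ 0.858400
step 6 [6y] swap r/1=1481/54594: DF=(1 − 1481/54594·(0.973600+0.939400+0.937400+0.898700+0.858400))/(1+1481/54594) = 8519/10000 ≈ 0.851900
step 7 [7y] bond c/1=3/40: DF=(519607/400000 − 3/40·(0.973600+0.939400+0.937400+0.898700+0.858400+0.851900))/(1+3/40) = 331/400 ≈ 0.827500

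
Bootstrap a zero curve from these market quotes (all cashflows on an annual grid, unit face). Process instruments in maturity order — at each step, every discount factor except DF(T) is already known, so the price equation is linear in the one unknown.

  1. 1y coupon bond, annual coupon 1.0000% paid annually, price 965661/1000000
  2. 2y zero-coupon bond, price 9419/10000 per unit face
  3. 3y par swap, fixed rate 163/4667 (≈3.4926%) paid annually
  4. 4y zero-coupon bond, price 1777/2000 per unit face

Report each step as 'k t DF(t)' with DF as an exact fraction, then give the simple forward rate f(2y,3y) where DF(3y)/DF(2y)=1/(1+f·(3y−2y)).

1 1 9561/10000
2 2 9419/10000
3 3 4511/5000
4 4 1777/2000
f(2y,3y) = ((9419/10000)/(4511/5000) − 1)/(1) = 397/9022 ≈ 4.4004%

step 1 [1y] bond c/1=1/100: DF=(965661/1000000 − 1/100·(0))/(1+1/100) = 9561/10000 ≈ 0.956100
step 2 [2y] zero: DF = P = 9419/10000 ≈ 0.941900
step 3 [3y] swap r/1=163/4667: DF=(1 − 163/4667·(0.956100+0.941900))/(1+163/4667) = 4511/5000 ≈ 0.902200
step 4 [4y] zero: DF = P = 1777/2000 ≈ 0.888500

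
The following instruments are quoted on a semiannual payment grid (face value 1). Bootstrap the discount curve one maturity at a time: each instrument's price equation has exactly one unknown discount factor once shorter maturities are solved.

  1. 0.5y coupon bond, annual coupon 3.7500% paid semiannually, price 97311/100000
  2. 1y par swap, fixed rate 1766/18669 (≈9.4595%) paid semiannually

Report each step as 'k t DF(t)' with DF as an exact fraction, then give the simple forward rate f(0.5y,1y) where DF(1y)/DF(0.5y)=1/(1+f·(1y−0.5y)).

step 1 [0.5y] bond c/2=3/160: DF=(97311/100000 − 3/160·(0))/(1+3/160) = 597/625 ≈ 0.955200
step 2 [1y] swap r/2=883/18669: DF=(1 − 883/18669·(0.955200))/(1+883/18669) = 9117/10000 ≈ 0.911700

1 1/2 597/625
2 1 9117/10000
f(0.5y,1y) = ((597/625)/(9117/10000) − 1)/(1/2) = 290/3039 ≈ 9.5426%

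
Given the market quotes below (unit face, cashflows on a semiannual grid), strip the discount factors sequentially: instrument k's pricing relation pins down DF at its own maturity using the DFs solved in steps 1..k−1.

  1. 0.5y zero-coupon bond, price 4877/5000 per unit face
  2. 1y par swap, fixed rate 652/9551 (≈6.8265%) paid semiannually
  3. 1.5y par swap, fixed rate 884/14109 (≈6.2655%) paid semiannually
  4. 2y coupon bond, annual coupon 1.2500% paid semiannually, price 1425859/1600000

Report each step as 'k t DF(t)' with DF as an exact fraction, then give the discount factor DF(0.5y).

step 1 [0.5y] zero: DF = P = 4877/5000 ≈ 0.975400
step 2 [1y] swap r/2=326/9551: DF=(1 − 326/9551·(0.975400))/(1+326/9551) = 2337/2500 ≈ 0.934800
step 3 [1.5y] swap r/2=442/14109: DF=(1 − 442/14109·(0.975400+0.934800))/(1+442/14109) = 2279/2500 ≈ 0.911600
step 4 [2y] bond c/2=1/160: DF=(1425859/1600000 − 1/160·(0.975400+0.934800+0.911600))/(1+1/160) = 8681/10000 ≈ 0.868100

1 1/2 4877/5000
2 1 2337/2500
3 3/2 2279/2500
4 2 8681/10000
DF(0.5y) = 4877/5000 ≈ 0.975400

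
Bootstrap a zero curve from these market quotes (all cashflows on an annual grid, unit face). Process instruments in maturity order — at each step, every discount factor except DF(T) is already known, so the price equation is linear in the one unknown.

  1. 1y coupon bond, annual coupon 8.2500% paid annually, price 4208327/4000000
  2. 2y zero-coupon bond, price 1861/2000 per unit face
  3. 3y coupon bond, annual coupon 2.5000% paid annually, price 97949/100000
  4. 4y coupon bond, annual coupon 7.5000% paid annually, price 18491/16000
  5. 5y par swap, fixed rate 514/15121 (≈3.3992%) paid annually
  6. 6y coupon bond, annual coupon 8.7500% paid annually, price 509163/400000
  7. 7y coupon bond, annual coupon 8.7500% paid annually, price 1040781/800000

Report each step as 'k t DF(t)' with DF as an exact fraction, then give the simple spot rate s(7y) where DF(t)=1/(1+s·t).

step 1 [1y] bond c/1=33/400: DF=(4208327/4000000 − 33/400·(0))/(1+33/400) = 9719/10000 ≈ 0.971900
step 2 [2y] zero: DF = P = 1861/2000 ≈ 0.930500
step 3 [3y] bond c/1=1/40: DF=(97949/100000 − 1/40·(0.971900+0.930500))/(1+1/40) = 2273/2500 ≈ 0.909200
step 4 [4y] bond c/1=3/40: DF=(18491/16000 − 3/40·(0.971900+0.930500+0.909200))/(1+3/40) = 8789/10000 ≈ 0.878900
step 5 [5y] swap r/1=514/15121: DF=(1 − 514/15121·(0.971900+0.930500+0.909200+0.878900))/(1+514/15121) = 4229/5000 ≈ 0.845800
step 6 [6y] bond c/1=7/80: DF=(509163/400000 − 7/80·(0.971900+0.930500+0.909200+0.878900+0.845800))/(1+7/80) = 1611/2000 ≈ 0.805500
step 7 [7y] bond c/1=7/80: DF=(1040781/800000 − 7/80·(0.971900+0.930500+0.909200+0.878900+0.845800+0.805500))/(1+7/80) = 1533/2000 ≈ 0.766500

1 1 9719/10000
2 2 1861/2000
3 3 2273/2500
4 4 8789/10000
5 5 4229/5000
6 6 1611/2000
7 7 1533/2000
s(7y) = (1/(1533/2000) − 1)/(7) = 467/10731 ≈ 4.3519%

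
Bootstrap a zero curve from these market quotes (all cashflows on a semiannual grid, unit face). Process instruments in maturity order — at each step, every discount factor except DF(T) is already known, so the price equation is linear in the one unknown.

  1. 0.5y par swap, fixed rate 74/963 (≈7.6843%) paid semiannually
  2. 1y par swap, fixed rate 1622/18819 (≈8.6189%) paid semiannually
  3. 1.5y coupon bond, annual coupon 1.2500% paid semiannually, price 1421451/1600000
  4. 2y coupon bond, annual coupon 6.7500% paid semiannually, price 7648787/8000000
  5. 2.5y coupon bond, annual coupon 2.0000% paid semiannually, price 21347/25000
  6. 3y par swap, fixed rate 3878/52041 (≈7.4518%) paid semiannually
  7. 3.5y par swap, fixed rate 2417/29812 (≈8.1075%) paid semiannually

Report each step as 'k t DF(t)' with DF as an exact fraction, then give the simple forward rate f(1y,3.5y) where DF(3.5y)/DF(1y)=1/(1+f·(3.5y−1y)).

1 1/2 963/1000
2 1 9189/10000
3 3/2 1089/1250
4 2 167/200
5 5/2 8099/10000
6 3 8061/10000
7 7/2 7583/10000
f(1y,3.5y) = ((9189/10000)/(7583/10000) − 1)/(5/2) = 3212/37915 ≈ 8.4716%

step 1 [0.5y] swap r/2=37/963: DF=(1 − 37/963·(0))/(1+37/963) = 963/1000 ≈ 0.963000
step 2 [1y] swap r/2=811/18819: DF=(1 − 811/18819·(0.963000))/(1+811/18819) = 9189/10000 ≈ 0.918900
step 3 [1.5y] bond c/2=1/160: DF=(1421451/1600000 − 1/160·(0.963000+0.918900))/(1+1/160) = 1089/1250 ≈ 0.871200
step 4 [2y] bond c/2=27/800: DF=(7648787/8000000 − 27/800·(0.963000+0.918900+0.871200))/(1+27/800) = 167/200 ≈ 0.835000
step 5 [2.5y] bond c/2=1/100: DF=(21347/25000 − 1/100·(0.963000+0.918900+0.871200+0.835000))/(1+1/100) = 8099/10000 ≈ 0.809900
step 6 [3y] swap r/2=1939/52041: DF=(1 − 1939/52041·(0.963000+0.918900+0.871200+0.835000+0.809900))/(1+1939/52041) = 8061/10000 ≈ 0.806100
step 7 [3.5y] swap r/2=2417/59624: DF=(1 − 2417/59624·(0.963000+0.918900+0.871200+0.835000+0.809900+0.806100))/(1+2417/59624) = 7583/10000 ≈ 0.758300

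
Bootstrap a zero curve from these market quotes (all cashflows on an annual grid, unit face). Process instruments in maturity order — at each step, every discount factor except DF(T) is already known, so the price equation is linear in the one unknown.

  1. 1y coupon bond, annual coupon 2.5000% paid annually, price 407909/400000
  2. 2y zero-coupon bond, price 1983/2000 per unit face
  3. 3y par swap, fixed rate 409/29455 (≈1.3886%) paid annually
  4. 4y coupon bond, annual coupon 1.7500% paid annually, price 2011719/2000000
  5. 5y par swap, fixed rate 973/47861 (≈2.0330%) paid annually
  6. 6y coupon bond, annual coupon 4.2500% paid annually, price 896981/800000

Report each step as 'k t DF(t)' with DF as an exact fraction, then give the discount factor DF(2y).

1 1 9949/10000
2 2 1983/2000
3 3 9591/10000
4 4 9379/10000
5 5 9027/10000
6 6 2201/2500
DF(2y) = 1983/2000 ≈ 0.991500

step 1 [1y] bond c/1=1/40: DF=(407909/400000 − 1/40·(0))/(1+1/40) = 9949/10000 ≈ 0.994900
step 2 [2y] zero: DF = P = 1983/2000 ≈ 0.991500
step 3 [3y] swap r/1=409/29455: DF=(1 − 409/29455·(0.994900+0.991500))/(1+409/29455) = 9591/10000 ≈ 0.959100
step 4 [4y] bond c/1=7/400: DF=(2011719/2000000 − 7/400·(0.994900+0.991500+0.959100))/(1+7/400) = 9379/10000 ≈ 0.937900
step 5 [5y] swap r/1=973/47861: DF=(1 − 973/47861·(0.994900+0.991500+0.959100+0.937900))/(1+973/47861) = 9027/10000 ≈ 0.902700
step 6 [6y] bond c/1=17/400: DF=(896981/800000 − 17/400·(0.994900+0.991500+0.959100+0.937900+0.902700))/(1+17/400) = 2201/2500 ≈ 0.880400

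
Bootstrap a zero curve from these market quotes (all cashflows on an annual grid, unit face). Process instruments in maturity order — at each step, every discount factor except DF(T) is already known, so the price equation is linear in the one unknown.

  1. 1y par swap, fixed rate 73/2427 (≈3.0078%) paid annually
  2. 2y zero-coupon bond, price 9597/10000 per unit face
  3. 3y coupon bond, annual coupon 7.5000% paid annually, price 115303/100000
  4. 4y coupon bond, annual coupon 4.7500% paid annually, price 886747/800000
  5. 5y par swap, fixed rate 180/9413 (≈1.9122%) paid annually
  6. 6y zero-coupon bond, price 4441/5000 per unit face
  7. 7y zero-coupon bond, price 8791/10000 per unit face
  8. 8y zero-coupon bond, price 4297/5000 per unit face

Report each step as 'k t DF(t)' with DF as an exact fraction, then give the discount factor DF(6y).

1 1 2427/2500
2 2 9597/10000
3 3 9379/10000
4 4 9281/10000
5 5 91/100
6 6 4441/5000
7 7 8791/10000
8 8 4297/5000
DF(6y) = 4441/5000 ≈ 0.888200

step 1 [1y] swap r/1=73/2427: DF=(1 − 73/2427·(0))/(1+73/2427) = 2427/2500 ≈ 0.970800
step 2 [2y] zero: DF = P = 9597/10000 ≈ 0.959700
step 3 [3y] bond c/1=3/40: DF=(115303/100000 − 3/40·(0.970800+0.959700))/(1+3/40) = 9379/10000 ≈ 0.937900
step 4 [4y] bond c/1=19/400: DF=(886747/800000 − 19/400·(0.970800+0.959700+0.937900))/(1+19/400) = 9281/10000 ≈ 0.928100
step 5 [5y] swap r/1=180/9413: DF=(1 − 180/9413·(0.970800+0.959700+0.937900+0.928100))/(1+180/9413) = 91/100 ≈ 0.910000
step 6 [6y] zero: DF = P = 4441/5000 ≈ 0.888200
step 7 [7y] zero: DF = P = 8791/10000 ≈ 0.879100
step 8 [8y] zero: DF = P = 4297/5000 ≈ 0.859400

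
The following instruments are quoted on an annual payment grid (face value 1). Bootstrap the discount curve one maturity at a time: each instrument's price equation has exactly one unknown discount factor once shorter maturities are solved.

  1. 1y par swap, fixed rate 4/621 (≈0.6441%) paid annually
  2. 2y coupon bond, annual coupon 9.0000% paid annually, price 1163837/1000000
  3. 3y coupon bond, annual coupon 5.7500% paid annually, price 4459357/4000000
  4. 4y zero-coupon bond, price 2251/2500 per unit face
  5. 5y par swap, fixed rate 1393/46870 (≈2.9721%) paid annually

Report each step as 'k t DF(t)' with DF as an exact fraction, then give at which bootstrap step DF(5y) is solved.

step 1 [1y] swap r/1=4/621: DF=(1 − 4/621·(0))/(1+4/621) = 621/625 ≈ 0.993600
step 2 [2y] bond c/1=9/100: DF=(1163837/1000000 − 9/100·(0.993600))/(1+9/100) = 9857/10000 ≈ 0.985700
step 3 [3y] bond c/1=23/400: DF=(4459357/4000000 − 23/400·(0.993600+0.985700))/(1+23/400) = 4733/5000 ≈ 0.946600
step 4 [4y] zero: DF = P = 2251/2500 ≈ 0.900400
step 5 [5y] swap r/1=1393/46870: DF=(1 − 1393/46870·(0.993600+0.985700+0.946600+0.900400))/(1+1393/46870) = 8607/10000 ≈ 0.860700

1 1 621/625
2 2 9857/10000
3 3 4733/5000
4 4 2251/2500
5 5 8607/10000
DF(5y) is solved at step 5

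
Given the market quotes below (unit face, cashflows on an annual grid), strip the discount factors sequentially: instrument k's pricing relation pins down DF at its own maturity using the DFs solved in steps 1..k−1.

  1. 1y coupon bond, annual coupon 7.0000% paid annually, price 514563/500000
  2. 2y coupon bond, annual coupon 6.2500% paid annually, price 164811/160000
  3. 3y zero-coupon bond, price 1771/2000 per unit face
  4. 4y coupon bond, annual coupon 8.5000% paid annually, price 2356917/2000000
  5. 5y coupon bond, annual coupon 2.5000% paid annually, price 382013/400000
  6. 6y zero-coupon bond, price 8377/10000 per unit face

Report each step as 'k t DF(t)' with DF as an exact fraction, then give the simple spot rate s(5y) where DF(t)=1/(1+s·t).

1 1 4809/5000
2 2 9129/10000
3 3 1771/2000
4 4 8699/10000
5 5 527/625
6 6 8377/10000
s(5y) = (1/(527/625) − 1)/(5) = 98/2635 ≈ 3.7192%

step 1 [1y] bond c/1=7/100: DF=(514563/500000 − 7/100·(0))/(1+7/100) = 4809/5000 ≈ 0.961800
step 2 [2y] bond c/1=1/16: DF=(164811/160000 − 1/16·(0.961800))/(1+1/16) = 9129/10000 ≈ 0.912900
step 3 [3y] zero: DF = P = 1771/2000 ≈ 0.885500
step 4 [4y] bond c/1=17/200: DF=(2356917/2000000 − 17/200·(0.961800+0.912900+0.885500))/(1+17/200) = 8699/10000 ≈ 0.869900
step 5 [5y] bond c/1=1/40: DF=(382013/400000 − 1/40·(0.961800+0.912900+0.885500+0.869900))/(1+1/40) = 527/625 ≈ 0.843200
step 6 [6y] zero: DF = P = 8377/10000 ≈ 0.837700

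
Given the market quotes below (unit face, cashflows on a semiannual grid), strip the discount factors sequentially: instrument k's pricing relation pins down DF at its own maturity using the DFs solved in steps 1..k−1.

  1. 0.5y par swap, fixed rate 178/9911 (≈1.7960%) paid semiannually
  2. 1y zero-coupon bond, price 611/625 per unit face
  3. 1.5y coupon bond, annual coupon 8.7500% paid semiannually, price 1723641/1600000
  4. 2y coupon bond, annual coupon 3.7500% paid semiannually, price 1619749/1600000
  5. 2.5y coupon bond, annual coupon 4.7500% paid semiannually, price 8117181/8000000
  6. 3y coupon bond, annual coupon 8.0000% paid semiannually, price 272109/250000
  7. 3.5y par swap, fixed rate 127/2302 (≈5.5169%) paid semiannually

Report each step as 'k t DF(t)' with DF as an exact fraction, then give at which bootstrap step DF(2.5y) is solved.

1 1/2 9911/10000
2 1 611/625
3 3/2 1187/1250
4 2 47/50
5 5/2 1127/1250
6 3 1727/2000
7 7/2 4111/5000
DF(2.5y) is solved at step 5

step 1 [0.5y] swap r/2=89/9911: DF=(1 − 89/9911·(0))/(1+89/9911) = 9911/10000 ≈ 0.991100
step 2 [1y] zero: DF = P = 611/625 ≈ 0.977600
step 3 [1.5y] bond c/2=7/160: DF=(1723641/1600000 − 7/160·(0.991100+0.977600))/(1+7/160) = 1187/1250 ≈ 0.949600
step 4 [2y] bond c/2=3/160: DF=(1619749/1600000 − 3/160·(0.991100+0.977600+0.949600))/(1+3/160) = 47/50 ≈ 0.940000
step 5 [2.5y] bond c/2=19/800: DF=(8117181/8000000 − 19/800·(0.991100+0.977600+0.949600+0.940000))/(1+19/800) = 1127/1250 ≈ 0.901600
step 6 [3y] bond c/2=1/25: DF=(272109/250000 − 1/25·(0.991100+0.977600+0.949600+0.940000+0.901600))/(1+1/25) = 1727/2000 ≈ 0.863500
step 7 [3.5y] swap r/2=127/4604: DF=(1 − 127/4604·(0.991100+0.977600+0.949600+0.940000+0.901600+0.863500))/(1+127/4604) = 4111/5000 ≈ 0.822200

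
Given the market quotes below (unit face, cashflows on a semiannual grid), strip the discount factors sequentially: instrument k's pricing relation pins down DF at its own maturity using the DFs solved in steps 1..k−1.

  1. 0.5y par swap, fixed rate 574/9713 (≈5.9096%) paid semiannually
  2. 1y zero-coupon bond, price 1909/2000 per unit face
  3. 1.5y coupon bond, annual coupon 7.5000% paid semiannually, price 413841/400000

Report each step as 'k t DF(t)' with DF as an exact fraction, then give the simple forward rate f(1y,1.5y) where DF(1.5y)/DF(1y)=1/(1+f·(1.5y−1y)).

1 1/2 9713/10000
2 1 1909/2000
3 3/2 2319/2500
f(1y,1.5y) = ((1909/2000)/(2319/2500) − 1)/(1/2) = 269/4638 ≈ 5.7999%

step 1 [0.5y] swap r/2=287/9713: DF=(1 − 287/9713·(0))/(1+287/9713) = 9713/10000 ≈ 0.971300
step 2 [1y] zero: DF = P = 1909/2000 ≈ 0.954500
step 3 [1.5y] bond c/2=3/80: DF=(413841/400000 − 3/80·(0.971300+0.954500))/(1+3/80) = 2319/2500 ≈ 0.927600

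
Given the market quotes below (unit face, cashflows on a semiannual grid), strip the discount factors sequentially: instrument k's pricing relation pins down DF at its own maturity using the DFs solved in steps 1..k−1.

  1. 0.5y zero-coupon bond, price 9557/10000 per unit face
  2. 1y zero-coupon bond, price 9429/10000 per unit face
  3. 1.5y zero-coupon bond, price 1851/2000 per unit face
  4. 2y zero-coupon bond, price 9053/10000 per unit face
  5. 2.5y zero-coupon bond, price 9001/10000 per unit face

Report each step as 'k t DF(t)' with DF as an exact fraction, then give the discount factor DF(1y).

1 1/2 9557/10000
2 1 9429/10000
3 3/2 1851/2000
4 2 9053/10000
5 5/2 9001/10000
DF(1y) = 9429/10000 ≈ 0.942900

step 1 [0.5y] zero: DF = P = 9557/10000 ≈ 0.955700
step 2 [1y] zero: DF = P = 9429/10000 ≈ 0.942900
step 3 [1.5y] zero: DF = P = 1851/2000 ≈ 0.925500
step 4 [2y] zero: DF = P = 9053/10000 ≈ 0.905300
step 5 [2.5y] zero: DF = P = 9001/10000 ≈ 0.900100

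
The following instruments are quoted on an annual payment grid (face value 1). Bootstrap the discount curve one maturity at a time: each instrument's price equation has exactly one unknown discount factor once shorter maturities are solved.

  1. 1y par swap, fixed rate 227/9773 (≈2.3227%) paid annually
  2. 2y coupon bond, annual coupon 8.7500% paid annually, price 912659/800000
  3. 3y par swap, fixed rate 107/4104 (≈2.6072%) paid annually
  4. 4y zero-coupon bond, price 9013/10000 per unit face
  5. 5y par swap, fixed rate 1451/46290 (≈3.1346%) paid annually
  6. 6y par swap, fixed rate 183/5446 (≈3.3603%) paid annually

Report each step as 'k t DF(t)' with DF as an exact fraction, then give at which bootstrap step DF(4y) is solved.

1 1 9773/10000
2 2 1213/1250
3 3 9251/10000
4 4 9013/10000
5 5 8549/10000
6 6 817/1000
DF(4y) is solved at step 4

step 1 [1y] swap r/1=227/9773: DF=(1 − 227/9773·(0))/(1+227/9773) = 9773/10000 ≈ 0.977300
step 2 [2y] bond c/1=7/80: DF=(912659/800000 − 7/80·(0.977300))/(1+7/80) = 1213/1250 ≈ 0.970400
step 3 [3y] swap r/1=107/4104: DF=(1 − 107/4104·(0.977300+0.970400))/(1+107/4104) = 9251/10000 ≈ 0.925100
step 4 [4y] zero: DF = P = 9013/10000 ≈ 0.901300
step 5 [5y] swap r/1=1451/46290: DF=(1 − 1451/46290·(0.977300+0.970400+0.925100+0.901300))/(1+1451/46290) = 8549/10000 ≈ 0.854900
step 6 [6y] swap r/1=183/5446: DF=(1 − 183/5446·(0.977300+0.970400+0.925100+0.901300+0.854900))/(1+183/5446) = 817/1000 ≈ 0.817000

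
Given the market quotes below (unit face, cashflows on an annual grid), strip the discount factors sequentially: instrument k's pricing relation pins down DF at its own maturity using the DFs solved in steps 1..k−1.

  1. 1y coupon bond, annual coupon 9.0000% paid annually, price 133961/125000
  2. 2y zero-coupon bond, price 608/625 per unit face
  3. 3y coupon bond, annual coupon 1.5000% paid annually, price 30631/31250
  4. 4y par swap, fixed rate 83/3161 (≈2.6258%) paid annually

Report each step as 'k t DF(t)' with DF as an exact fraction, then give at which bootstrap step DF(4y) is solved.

step 1 [1y] bond c/1=9/100: DF=(133961/125000 − 9/100·(0))/(1+9/100) = 1229/1250 ≈ 0.983200
step 2 [2y] zero: DF = P = 608/625 ≈ 0.972800
step 3 [3y] bond c/1=3/200: DF=(30631/31250 − 3/200·(0.983200+0.972800))/(1+3/200) = 1171/1250 ≈ 0.936800
step 4 [4y] swap r/1=83/3161: DF=(1 − 83/3161·(0.983200+0.972800+0.936800))/(1+83/3161) = 2251/2500 ≈ 0.900400

1 1 1229/1250
2 2 608/625
3 3 1171/1250
4 4 2251/2500
DF(4y) is solved at step 4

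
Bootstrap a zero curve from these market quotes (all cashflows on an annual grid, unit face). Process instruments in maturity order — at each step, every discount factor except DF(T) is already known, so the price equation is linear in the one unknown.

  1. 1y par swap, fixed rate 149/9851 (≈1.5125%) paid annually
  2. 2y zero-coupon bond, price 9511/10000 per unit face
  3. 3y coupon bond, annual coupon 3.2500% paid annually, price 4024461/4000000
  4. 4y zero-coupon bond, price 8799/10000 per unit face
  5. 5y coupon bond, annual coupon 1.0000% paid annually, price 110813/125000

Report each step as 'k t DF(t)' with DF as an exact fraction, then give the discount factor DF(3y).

1 1 9851/10000
2 2 9511/10000
3 3 1827/2000
4 4 8799/10000
5 5 1051/1250
DF(3y) = 1827/2000 ≈ 0.913500

step 1 [1y] swap r/1=149/9851: DF=(1 − 149/9851·(0))/(1+149/9851) = 9851/10000 ≈ 0.985100
step 2 [2y] zero: DF = P = 9511/10000 ≈ 0.951100
step 3 [3y] bond c/1=13/400: DF=(4024461/4000000 − 13/400·(0.985100+0.951100))/(1+13/400) = 1827/2000 ≈ 0.913500
step 4 [4y] zero: DF = P = 8799/10000 ≈ 0.879900
step 5 [5y] bond c/1=1/100: DF=(110813/125000 − 1/100·(0.985100+0.951100+0.913500+0.879900))/(1+1/100) = 1051/1250 ≈ 0.840800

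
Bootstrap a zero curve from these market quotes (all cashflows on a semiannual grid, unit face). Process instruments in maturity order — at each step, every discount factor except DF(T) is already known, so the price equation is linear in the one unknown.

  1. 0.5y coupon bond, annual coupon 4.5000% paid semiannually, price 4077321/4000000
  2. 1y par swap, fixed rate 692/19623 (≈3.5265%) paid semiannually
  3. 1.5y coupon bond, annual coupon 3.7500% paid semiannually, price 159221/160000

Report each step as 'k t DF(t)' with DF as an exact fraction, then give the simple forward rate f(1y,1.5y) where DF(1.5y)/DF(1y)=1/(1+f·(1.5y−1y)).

step 1 [0.5y] bond c/2=9/400: DF=(4077321/4000000 − 9/400·(0))/(1+9/400) = 9969/10000 ≈ 0.996900
step 2 [1y] swap r/2=346/19623: DF=(1 − 346/19623·(0.996900))/(1+346/19623) = 4827/5000 ≈ 0.965400
step 3 [1.5y] bond c/2=3/160: DF=(159221/160000 − 3/160·(0.996900+0.965400))/(1+3/160) = 9407/10000 ≈ 0.940700

1 1/2 9969/10000
2 1 4827/5000
3 3/2 9407/10000
f(1y,1.5y) = ((4827/5000)/(9407/10000) − 1)/(1/2) = 494/9407 ≈ 5.2514%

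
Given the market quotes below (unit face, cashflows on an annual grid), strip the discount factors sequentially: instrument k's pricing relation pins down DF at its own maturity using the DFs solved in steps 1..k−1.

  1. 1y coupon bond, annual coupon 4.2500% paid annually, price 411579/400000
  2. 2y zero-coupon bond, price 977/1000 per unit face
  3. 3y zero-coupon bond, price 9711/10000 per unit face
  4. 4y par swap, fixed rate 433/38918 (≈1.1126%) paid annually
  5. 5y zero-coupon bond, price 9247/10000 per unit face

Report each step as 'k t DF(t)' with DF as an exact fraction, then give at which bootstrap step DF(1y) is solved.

1 1 987/1000
2 2 977/1000
3 3 9711/10000
4 4 9567/10000
5 5 9247/10000
DF(1y) is solved at step 1

step 1 [1y] bond c/1=17/400: DF=(411579/400000 − 17/400·(0))/(1+17/400) = 987/1000 ≈ 0.987000
step 2 [2y] zero: DF = P = 977/1000 ≈ 0.977000
step 3 [3y] zero: DF = P = 9711/10000 ≈ 0.971100
step 4 [4y] swap r/1=433/38918: DF=(1 − 433/38918·(0.987000+0.977000+0.971100))/(1+433/38918) = 9567/10000 ≈ 0.956700
step 5 [5y] zero: DF = P = 9247/10000 ≈ 0.924700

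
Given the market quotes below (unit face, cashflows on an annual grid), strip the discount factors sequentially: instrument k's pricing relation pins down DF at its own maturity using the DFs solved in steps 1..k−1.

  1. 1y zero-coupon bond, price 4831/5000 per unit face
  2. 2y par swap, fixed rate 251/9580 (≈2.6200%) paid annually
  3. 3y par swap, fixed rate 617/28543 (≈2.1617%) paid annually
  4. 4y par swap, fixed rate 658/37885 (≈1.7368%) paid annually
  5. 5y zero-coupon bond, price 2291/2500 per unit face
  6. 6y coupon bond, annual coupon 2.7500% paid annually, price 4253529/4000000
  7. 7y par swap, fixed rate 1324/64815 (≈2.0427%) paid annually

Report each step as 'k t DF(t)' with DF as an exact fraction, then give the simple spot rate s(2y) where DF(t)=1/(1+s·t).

1 1 4831/5000
2 2 4749/5000
3 3 9383/10000
4 4 4671/5000
5 5 2291/2500
6 6 909/1000
7 7 2169/2500
s(2y) = (1/(4749/5000) − 1)/(2) = 251/9498 ≈ 2.6427%

step 1 [1y] zero: DF = P = 4831/5000 ≈ 0.966200
step 2 [2y] swap r/1=251/9580: DF=(1 − 251/9580·(0.966200))/(1+251/9580) = 4749/5000 ≈ 0.949800
step 3 [3y] swap r/1=617/28543: DF=(1 − 617/28543·(0.966200+0.949800))/(1+617/28543) = 9383/10000 ≈ 0.938300
step 4 [4y] swap r/1=658/37885: DF=(1 − 658/37885·(0.966200+0.949800+0.938300))/(1+658/37885) = 4671/5000 ≈ 0.934200
step 5 [5y] zero: DF = P = 2291/2500 ≈ 0.916400
step 6 [6y] bond c/1=11/400: DF=(4253529/4000000 − 11/400·(0.966200+0.949800+0.938300+0.934200+0.916400))/(1+11/400) = 909/1000 ≈ 0.909000
step 7 [7y] swap r/1=1324/64815: DF=(1 − 1324/64815·(0.966200+0.949800+0.938300+0.934200+0.916400+0.909000))/(1+1324/64815) = 2169/2500 ≈ 0.867600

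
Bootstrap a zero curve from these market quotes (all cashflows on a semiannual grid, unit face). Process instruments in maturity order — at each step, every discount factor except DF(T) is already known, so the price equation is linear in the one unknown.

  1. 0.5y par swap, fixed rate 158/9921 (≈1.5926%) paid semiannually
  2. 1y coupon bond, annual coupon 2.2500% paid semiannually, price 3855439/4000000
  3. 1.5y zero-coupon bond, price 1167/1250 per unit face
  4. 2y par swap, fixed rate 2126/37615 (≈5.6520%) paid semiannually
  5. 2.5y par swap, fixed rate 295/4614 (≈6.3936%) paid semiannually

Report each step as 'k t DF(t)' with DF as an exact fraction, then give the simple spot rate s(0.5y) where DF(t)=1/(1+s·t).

step 1 [0.5y] swap r/2=79/9921: DF=(1 − 79/9921·(0))/(1+79/9921) = 9921/10000 ≈ 0.992100
step 2 [1y] bond c/2=9/800: DF=(3855439/4000000 − 9/800·(0.992100))/(1+9/800) = 9421/10000 ≈ 0.942100
step 3 [1.5y] zero: DF = P = 1167/1250 ≈ 0.933600
step 4 [2y] swap r/2=1063/37615: DF=(1 − 1063/37615·(0.992100+0.942100+0.933600))/(1+1063/37615) = 8937/10000 ≈ 0.893700
step 5 [2.5y] swap r/2=295/9228: DF=(1 − 295/9228·(0.992100+0.942100+0.933600+0.893700))/(1+295/9228) = 341/400 ≈ 0.852500

1 1/2 9921/10000
2 1 9421/10000
3 3/2 1167/1250
4 2 8937/10000
5 5/2 341/400
s(0.5y) = (1/(9921/10000) − 1)/(1/2) = 158/9921 ≈ 1.5926%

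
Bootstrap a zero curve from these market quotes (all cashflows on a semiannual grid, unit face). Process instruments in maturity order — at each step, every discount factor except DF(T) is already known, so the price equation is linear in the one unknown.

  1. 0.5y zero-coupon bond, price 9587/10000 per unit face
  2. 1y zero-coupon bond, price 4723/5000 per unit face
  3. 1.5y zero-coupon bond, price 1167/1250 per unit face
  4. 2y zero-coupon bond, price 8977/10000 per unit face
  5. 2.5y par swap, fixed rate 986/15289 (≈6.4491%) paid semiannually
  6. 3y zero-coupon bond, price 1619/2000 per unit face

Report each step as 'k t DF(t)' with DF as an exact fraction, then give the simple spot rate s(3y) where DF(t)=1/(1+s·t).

step 1 [0.5y] zero: DF = P = 9587/10000 ≈ 0.958700
step 2 [1y] zero: DF = P = 4723/5000 ≈ 0.944600
step 3 [1.5y] zero: DF = P = 1167/1250 ≈ 0.933600
step 4 [2y] zero: DF = P = 8977/10000 ≈ 0.897700
step 5 [2.5y] swap r/2=493/15289: DF=(1 − 493/15289·(0.958700+0.944600+0.933600+0.897700))/(1+493/15289) = 8521/10000 ≈ 0.852100
step 6 [3y] zero: DF = P = 1619/2000 ≈ 0.809500

1 1/2 9587/10000
2 1 4723/5000
3 3/2 1167/1250
4 2 8977/10000
5 5/2 8521/10000
6 3 1619/2000
s(3y) = (1/(1619/2000) − 1)/(3) = 127/1619 ≈ 7.8443%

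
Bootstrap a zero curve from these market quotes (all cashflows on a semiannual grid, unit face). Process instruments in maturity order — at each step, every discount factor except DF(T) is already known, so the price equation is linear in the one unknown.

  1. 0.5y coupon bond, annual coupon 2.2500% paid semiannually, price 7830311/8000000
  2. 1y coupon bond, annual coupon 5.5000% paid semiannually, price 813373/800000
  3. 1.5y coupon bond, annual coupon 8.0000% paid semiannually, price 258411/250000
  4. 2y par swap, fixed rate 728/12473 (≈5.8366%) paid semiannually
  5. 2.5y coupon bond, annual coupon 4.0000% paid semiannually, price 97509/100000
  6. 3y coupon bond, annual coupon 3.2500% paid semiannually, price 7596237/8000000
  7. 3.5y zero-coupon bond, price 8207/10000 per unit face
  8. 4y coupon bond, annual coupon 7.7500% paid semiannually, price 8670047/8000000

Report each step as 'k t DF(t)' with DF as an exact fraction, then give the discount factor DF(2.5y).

step 1 [0.5y] bond c/2=9/800: DF=(7830311/8000000 − 9/800·(0))/(1+9/800) = 9679/10000 ≈ 0.967900
step 2 [1y] bond c/2=11/400: DF=(813373/800000 − 11/400·(0.967900))/(1+11/400) = 2409/2500 ≈ 0.963600
step 3 [1.5y] bond c/2=1/25: DF=(258411/250000 − 1/25·(0.967900+0.963600))/(1+1/25) = 2299/2500 ≈ 0.919600
step 4 [2y] swap r/2=364/12473: DF=(1 − 364/12473·(0.967900+0.963600+0.919600))/(1+364/12473) = 2227/2500 ≈ 0.890800
step 5 [2.5y] bond c/2=1/50: DF=(97509/100000 − 1/50·(0.967900+0.963600+0.919600+0.890800))/(1+1/50) = 4413/5000 ≈ 0.882600
step 6 [3y] bond c/2=13/800: DF=(7596237/8000000 − 13/800·(0.967900+0.963600+0.919600+0.890800+0.882600))/(1+13/800) = 2151/2500 ≈ 0.860400
step 7 [3.5y] zero: DF = P = 8207/10000 ≈ 0.820700
step 8 [4y] bond c/2=31/800: DF=(8670047/8000000 − 31/800·(0.967900+0.963600+0.919600+0.890800+0.882600+0.860400+0.820700))/(1+31/800) = 8081/10000 ≈ 0.808100

1 1/2 9679/10000
2 1 2409/2500
3 3/2 2299/2500
4 2 2227/2500
5 5/2 4413/5000
6 3 2151/2500
7 7/2 8207/10000
8 4 8081/10000
DF(2.5y) = 4413/5000 ≈ 0.882600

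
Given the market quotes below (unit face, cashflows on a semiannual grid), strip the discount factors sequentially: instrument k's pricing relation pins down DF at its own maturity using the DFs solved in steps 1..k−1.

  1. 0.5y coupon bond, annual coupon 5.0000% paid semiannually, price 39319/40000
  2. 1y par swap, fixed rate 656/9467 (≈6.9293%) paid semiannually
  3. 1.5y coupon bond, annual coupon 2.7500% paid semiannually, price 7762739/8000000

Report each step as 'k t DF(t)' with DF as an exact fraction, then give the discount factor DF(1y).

step 1 [0.5y] bond c/2=1/40: DF=(39319/40000 − 1/40·(0))/(1+1/40) = 959/1000 ≈ 0.959000
step 2 [1y] swap r/2=328/9467: DF=(1 − 328/9467·(0.959000))/(1+328/9467) = 584/625 ≈ 0.934400
step 3 [1.5y] bond c/2=11/800: DF=(7762739/8000000 − 11/800·(0.959000+0.934400))/(1+11/800) = 1863/2000 ≈ 0.931500

1 1/2 959/1000
2 1 584/625
3 3/2 1863/2000
DF(1y) = 584/625 ≈ 0.934400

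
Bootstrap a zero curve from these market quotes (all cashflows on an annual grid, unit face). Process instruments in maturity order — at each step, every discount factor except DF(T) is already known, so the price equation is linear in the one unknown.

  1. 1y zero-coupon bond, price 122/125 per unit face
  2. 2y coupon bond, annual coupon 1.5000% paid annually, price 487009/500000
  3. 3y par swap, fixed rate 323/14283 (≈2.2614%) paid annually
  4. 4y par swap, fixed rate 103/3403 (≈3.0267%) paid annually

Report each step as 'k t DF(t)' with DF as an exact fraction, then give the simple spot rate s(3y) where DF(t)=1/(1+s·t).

1 1 122/125
2 2 2363/2500
3 3 4677/5000
4 4 8867/10000
s(3y) = (1/(4677/5000) − 1)/(3) = 323/14031 ≈ 2.3020%

step 1 [1y] zero: DF = P = 122/125 ≈ 0.976000
step 2 [2y] bond c/1=3/200: DF=(487009/500000 − 3/200·(0.976000))/(1+3/200) = 2363/2500 ≈ 0.945200
step 3 [3y] swap r/1=323/14283: DF=(1 − 323/14283·(0.976000+0.945200))/(1+323/14283) = 4677/5000 ≈ 0.935400
step 4 [4y] swap r/1=103/3403: DF=(1 − 103/3403·(0.976000+0.945200+0.935400))/(1+103/3403) = 8867/10000 ≈ 0.886700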